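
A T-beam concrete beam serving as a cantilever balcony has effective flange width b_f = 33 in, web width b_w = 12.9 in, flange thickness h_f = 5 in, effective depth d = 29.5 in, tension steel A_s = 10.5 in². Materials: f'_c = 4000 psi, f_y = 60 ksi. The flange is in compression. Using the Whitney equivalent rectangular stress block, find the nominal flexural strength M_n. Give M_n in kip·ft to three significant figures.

Tension: T = A_s f_y = 10.5 × 60 = 630 kips.
Try a within the flange: a = T/(0.85 f'_c b_f) = 630/(0.85 × 4 × 33) = 5.615 in.
a = 5.615 > h_f = 5 in: the block extends into the web. Split into flange-overhang and web parts.
C_f = 0.85 f'_c (b_f − b_w) h_f = 0.85 × 4 × (33 − 12.9) × 5 = 341.7 kips.
Remaining web compression depth: a_w = (T − C_f)/(0.85 f'_c b_w) = (630 − 341.7)/(0.85 × 4 × 12.9) = 6.573 in.
M_n = C_f(d − h_f/2) + (T − C_f)(d − a_w/2) = 341.7 × (29.5 − 2.5) + 288.3 × (29.5 − 3.2865) = 9225.9 + 7557.4 = 16783.3 kip·in.
M_n = 16783.3/12 = 1398.61 kip·ft.

M_n ≈ 1400 kip·ft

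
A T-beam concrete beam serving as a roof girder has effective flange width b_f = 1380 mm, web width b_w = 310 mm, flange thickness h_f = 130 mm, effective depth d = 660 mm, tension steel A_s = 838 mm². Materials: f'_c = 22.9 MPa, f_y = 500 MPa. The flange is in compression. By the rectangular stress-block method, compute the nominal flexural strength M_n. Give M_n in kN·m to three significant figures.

Tension: T = A_s f_y = 838 × 500 = 419000 N.
Try a within the flange: a = T/(0.85 f'_c b_f) = 419000/(0.85 × 22.9 × 1380) = 15.60 mm.
Since a = 15.60 ≤ h_f = 130 mm, the stress block lies entirely in the flange; analyse as a rectangular beam of width b_f.
M_n = T(d − a/2) = 419000 × (660 − 7.8) = 273.27 × 10⁶ N·mm.
M_n = 273.27 kN·m.

M_n ≈ 273 kN·m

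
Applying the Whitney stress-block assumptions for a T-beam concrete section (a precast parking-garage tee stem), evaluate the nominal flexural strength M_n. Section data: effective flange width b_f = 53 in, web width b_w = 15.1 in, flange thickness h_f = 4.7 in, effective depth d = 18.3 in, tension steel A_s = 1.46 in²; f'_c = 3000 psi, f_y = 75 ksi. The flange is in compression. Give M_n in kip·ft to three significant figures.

M_n ≈ 163 kip·ft

Tension: T = A_s f_y = 1.46 × 75 = 109.5 kips.
Try a within the flange: a = T/(0.85 f'_c b_f) = 109.5/(0.85 × 3 × 53) = 0.810 in.
Since a = 0.810 ≤ h_f = 4.7 in, the stress block lies entirely in the flange; analyse as a rectangular beam of width b_f.
M_n = T(d − a/2) = 109.5 × (18.3 − 0.405) = 1959.5 kip·in.
M_n = 1959.5/12 = 163.29 kip·ft.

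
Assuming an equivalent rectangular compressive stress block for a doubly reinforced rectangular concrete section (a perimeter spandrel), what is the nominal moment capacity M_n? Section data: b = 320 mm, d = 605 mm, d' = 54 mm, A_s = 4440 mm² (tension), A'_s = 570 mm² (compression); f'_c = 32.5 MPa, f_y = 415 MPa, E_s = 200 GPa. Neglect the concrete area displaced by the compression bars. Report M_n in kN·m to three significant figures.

Assume both tension and compression steel yield.
Net tension couple steel: A_s − A'_s = 3870 mm².
a = (A_s − A'_s) f_y / (0.85 f'_c b) = 1606050/(0.85 × 32.5 × 320) = 181.68 mm.
c = a/β₁ = 181.68/0.818 = 222.10 mm; ε'_s = 0.003(c − d')/c = 0.0023 ≥ f_y/E_s = 0.0021, so compression steel does yield.
M_n = (A_s − A'_s) f_y (d − a/2) + A'_s f_y (d − d') = [1606050 × (605 − 90.84) + 236550 × (605 − 54)] × 10⁻⁶ = 825.77 + 130.34 = 956.11 kN·m.

M_n ≈ 956 kN·m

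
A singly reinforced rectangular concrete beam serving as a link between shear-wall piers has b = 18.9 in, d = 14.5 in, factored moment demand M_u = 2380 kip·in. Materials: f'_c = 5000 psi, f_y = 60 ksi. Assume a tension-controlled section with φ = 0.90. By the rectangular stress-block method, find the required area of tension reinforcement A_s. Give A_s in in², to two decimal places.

M_n = M_u/φ = 2380/0.90 = 2644.44 kip·in.
From M_n = 0.85 f'_c a b (d − a/2):
a = d − √(d² − 2M_n/(0.85 f'_c b)) = 14.5 − √(14.5² − 2 × 2644.44/(0.85 × 5 × 18.9)) = 2.483 in.
A_s = 0.85 f'_c a b / f_y = 0.85 × 5 × 2.483 × 18.9 / 60 = 3.324 in².

A_s ≈ 3.32 in²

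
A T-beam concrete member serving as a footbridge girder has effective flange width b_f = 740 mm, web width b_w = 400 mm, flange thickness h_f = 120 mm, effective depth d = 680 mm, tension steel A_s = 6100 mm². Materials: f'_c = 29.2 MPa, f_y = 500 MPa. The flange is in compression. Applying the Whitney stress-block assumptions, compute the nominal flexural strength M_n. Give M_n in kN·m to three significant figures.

Tension: T = A_s f_y = 6100 × 500 = 3050000 N.
Try a within the flange: a = T/(0.85 f'_c b_f) = 3050000/(0.85 × 29.2 × 740) = 166.06 mm.
a = 166.06 > h_f = 120 mm: the block extends into the web. Split into flange-overhang and web parts.
C_f = 0.85 f'_c (b_f − b_w) h_f = 0.85 × 29.2 × (740 − 400) × 120 = 1012656 N.
Remaining web compression depth: a_w = (T − C_f)/(0.85 f'_c b_w) = (3050000 − 1012656)/(0.85 × 29.2 × 400) = 205.21 mm.
M_n = C_f(d − h_f/2) + (T − C_f)(d − a_w/2) = 1012656 × (680 − 60) + 2037344 × (680 − 102.605) = 627.85 + 1176.35 = 1804.20 × 10⁶ N·mm.
M_n = 1804.20 kN·m.

M_n ≈ 1800 kN·m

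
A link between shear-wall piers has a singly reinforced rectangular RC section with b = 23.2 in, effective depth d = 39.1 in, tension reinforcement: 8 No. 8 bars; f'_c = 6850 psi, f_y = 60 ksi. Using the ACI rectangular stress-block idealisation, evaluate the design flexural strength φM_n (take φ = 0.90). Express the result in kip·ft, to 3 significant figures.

A_s = 8 × 0.79 = 6.32 in².
T = A_s f_y = 6.32 × 60 = 379.2 kips.
a = T/(0.85 f'_c b) = 379.2/(0.85 × 6.85 × 23.2) = 2.807 in.
M_n = T(d − a/2) = 379.2 × (39.1 − 1.4035) = 14294.5 kip·in = 14294.5/12 = 1191.21 kip·ft.
φM_n = 0.90 × 1191.21 = 1072.09 kip·ft.

φM_n ≈ 1070 kip·ft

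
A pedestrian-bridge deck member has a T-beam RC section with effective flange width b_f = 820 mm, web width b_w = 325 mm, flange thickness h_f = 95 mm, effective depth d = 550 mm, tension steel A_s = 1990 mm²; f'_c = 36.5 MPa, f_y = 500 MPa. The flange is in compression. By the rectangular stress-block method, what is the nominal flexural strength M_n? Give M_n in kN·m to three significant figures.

M_n ≈ 528 kN·m

Tension: T = A_s f_y = 1990 × 500 = 995000 N.
Try a within the flange: a = T/(0.85 f'_c b_f) = 995000/(0.85 × 36.5 × 820) = 39.11 mm.
Since a = 39.11 ≤ h_f = 95 mm, the stress block lies entirely in the flange; analyse as a rectangular beam of width b_f.
M_n = T(d − a/2) = 995000 × (550 − 19.555) = 527.79 × 10⁶ N·mm.
M_n = 527.79 kN·m.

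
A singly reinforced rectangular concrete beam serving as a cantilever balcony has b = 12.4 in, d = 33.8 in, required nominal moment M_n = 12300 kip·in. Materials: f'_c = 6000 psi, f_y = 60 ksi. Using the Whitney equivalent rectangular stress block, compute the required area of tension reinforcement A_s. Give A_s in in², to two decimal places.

A_s ≈ 6.69 in²

From M_n = 0.85 f'_c a b (d − a/2):
a = d − √(d² − 2M_n/(0.85 f'_c b)) = 33.8 − √(33.8² − 2 × 12300/(0.85 × 6 × 12.4)) = 6.351 in.
A_s = 0.85 f'_c a b / f_y = 0.85 × 6 × 6.351 × 12.4 / 60 = 6.694 in².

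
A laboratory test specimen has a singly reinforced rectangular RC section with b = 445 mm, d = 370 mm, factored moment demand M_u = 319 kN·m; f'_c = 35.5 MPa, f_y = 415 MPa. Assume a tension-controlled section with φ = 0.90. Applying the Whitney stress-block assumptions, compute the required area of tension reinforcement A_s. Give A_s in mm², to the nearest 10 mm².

A_s ≈ 2590 mm²

M_n = M_u/φ = 319/0.90 = 354.444 kN·m.
With M_n = 0.85 f'_c a b (d − a/2), solve the quadratic for a:
a = d − √(d² − 2M_n/(0.85 f'_c b)) = 370 − √(370² − 2 × 354.444×10⁶/(0.85 × 35.5 × 445)) = 79.99 mm.
A_s = 0.85 f'_c a b / f_y = 0.85 × 35.5 × 79.99 × 445 / 415 = 2588.2 mm².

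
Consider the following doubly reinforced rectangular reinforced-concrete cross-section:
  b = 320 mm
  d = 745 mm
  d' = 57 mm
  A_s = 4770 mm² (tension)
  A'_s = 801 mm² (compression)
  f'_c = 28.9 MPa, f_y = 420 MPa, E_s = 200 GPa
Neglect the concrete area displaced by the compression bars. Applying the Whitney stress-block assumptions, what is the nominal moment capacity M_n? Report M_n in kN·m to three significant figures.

M_n ≈ 1300 kN·m

Assume both tension and compression steel yield.
Net tension couple steel: A_s − A'_s = 3969 mm².
a = (A_s − A'_s) f_y / (0.85 f'_c b) = 1666980/(0.85 × 28.9 × 320) = 212.06 mm.
c = a/β₁ = 212.06/0.844 = 251.26 mm; ε'_s = 0.003(c − d')/c = 0.0023 ≥ f_y/E_s = 0.0021, so compression steel does yield.
M_n = (A_s − A'_s) f_y (d − a/2) + A'_s f_y (d − d') = [1666980 × (745 − 106.03) + 336420 × (745 − 57)] × 10⁻⁶ = 1065.15 + 231.46 = 1296.61 kN·m.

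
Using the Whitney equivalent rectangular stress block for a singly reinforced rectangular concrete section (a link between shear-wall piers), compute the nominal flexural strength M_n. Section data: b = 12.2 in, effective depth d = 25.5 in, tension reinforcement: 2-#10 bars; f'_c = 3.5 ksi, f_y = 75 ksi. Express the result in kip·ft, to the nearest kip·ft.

M_n ≈ 363 kip·ft

A_s = 2 × 1.27 = 2.54 in².
T = A_s f_y = 2.54 × 75 = 190.5 kips.
a = T/(0.85 f'_c b) = 190.5/(0.85 × 3.5 × 12.2) = 5.249 in.
M_n = T(d − a/2) = 190.5 × (25.5 − 2.6245) = 4357.8 kip·in = 4357.8/12 = 363.15 kip·ft.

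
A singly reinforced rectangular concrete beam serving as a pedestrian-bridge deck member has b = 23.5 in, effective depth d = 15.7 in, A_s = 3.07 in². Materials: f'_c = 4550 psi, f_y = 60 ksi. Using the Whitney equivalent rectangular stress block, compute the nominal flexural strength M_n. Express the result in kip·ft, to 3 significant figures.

T = A_s f_y = 3.07 × 60 = 184.2 kips.
a = T/(0.85 f'_c b) = 184.2/(0.85 × 4.55 × 23.5) = 2.027 in.
M_n = T(d − a/2) = 184.2 × (15.7 − 1.0135) = 2705.3 kip·in = 2705.3/12 = 225.44 kip·ft.

M_n ≈ 225 kip·ft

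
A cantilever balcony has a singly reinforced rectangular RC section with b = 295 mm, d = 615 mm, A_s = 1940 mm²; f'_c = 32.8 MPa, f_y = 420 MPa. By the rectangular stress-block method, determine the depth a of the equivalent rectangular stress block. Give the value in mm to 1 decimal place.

a ≈ 99.1 mm

T = A_s f_y = 1940 × 420 = 814800 N = 814.8 kN.
Setting C = 0.85 f'_c a b equal to T: a = 814800/(0.85 × 32.8 × 295) = 99.1 mm.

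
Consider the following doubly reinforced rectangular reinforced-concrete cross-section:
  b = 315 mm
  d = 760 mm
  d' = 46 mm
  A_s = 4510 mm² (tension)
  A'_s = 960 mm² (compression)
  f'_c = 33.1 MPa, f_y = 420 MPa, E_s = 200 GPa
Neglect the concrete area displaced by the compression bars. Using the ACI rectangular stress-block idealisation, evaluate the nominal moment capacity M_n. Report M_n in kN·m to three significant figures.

M_n ≈ 1300 kN·m

Assume both tension and compression steel yield.
Net tension couple steel: A_s − A'_s = 3550 mm².
a = (A_s − A'_s) f_y / (0.85 f'_c b) = 1491000/(0.85 × 33.1 × 315) = 168.24 mm.
c = a/β₁ = 168.24/0.814 = 206.68 mm; ε'_s = 0.003(c − d')/c = 0.0023 ≥ f_y/E_s = 0.0021, so compression steel does yield.
M_n = (A_s − A'_s) f_y (d − a/2) + A'_s f_y (d − d') = [1491000 × (760 − 84.12) + 403200 × (760 − 46)] × 10⁻⁶ = 1007.74 + 287.88 = 1295.62 kN·m.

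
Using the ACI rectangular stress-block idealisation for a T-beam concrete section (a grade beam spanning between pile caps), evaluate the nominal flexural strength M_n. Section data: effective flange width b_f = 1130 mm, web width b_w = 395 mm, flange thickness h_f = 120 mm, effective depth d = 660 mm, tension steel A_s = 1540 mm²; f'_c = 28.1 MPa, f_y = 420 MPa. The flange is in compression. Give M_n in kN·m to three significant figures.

M_n ≈ 419 kN·m

Tension: T = A_s f_y = 1540 × 420 = 646800 N.
Try a within the flange: a = T/(0.85 f'_c b_f) = 646800/(0.85 × 28.1 × 1130) = 23.96 mm.
Since a = 23.96 ≤ h_f = 120 mm, the stress block lies entirely in the flange; analyse as a rectangular beam of width b_f.
M_n = T(d − a/2) = 646800 × (660 − 11.98) = 419.14 × 10⁶ N·mm.
M_n = 419.14 kN·m.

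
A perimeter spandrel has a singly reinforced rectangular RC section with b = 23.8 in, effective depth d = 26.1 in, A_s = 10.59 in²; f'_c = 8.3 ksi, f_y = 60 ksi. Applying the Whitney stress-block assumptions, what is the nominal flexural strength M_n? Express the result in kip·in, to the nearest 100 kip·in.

M_n ≈ 15400 kip·in

T = A_s f_y = 10.59 × 60 = 635.4 kips.
a = T/(0.85 f'_c b) = 635.4/(0.85 × 8.3 × 23.8) = 3.784 in.
M_n = T(d − a/2) = 635.4 × (26.1 − 1.892) = 15381.8 kip·in.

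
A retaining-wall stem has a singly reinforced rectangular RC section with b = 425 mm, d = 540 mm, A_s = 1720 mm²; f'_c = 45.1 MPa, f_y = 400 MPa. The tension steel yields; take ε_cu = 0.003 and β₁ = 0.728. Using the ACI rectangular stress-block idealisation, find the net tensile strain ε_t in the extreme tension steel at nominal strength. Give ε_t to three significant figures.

ε_t ≈ 0.0249

a = A_s f_y/(0.85 f'_c b) = 42.23 mm.
β₁ = 0.728, so c = a/β₁ = 42.23/0.728 = 58.01 mm.
From the linear strain diagram with ε_cu = 0.003: ε_t = 0.003 (d − c)/c = 0.003 × (540 − 58.01)/58.01 = 0.0249.
Since ε_t ≥ 0.005, the section is tension-controlled.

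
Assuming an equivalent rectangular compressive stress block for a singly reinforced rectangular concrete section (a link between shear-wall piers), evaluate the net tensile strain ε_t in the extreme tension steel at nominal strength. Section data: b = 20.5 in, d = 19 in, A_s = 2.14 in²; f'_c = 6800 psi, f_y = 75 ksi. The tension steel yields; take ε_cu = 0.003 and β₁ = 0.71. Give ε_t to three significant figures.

ε_t ≈ 0.0269

a = A_s f_y/(0.85 f'_c b) = 1.355 in.
β₁ = 0.71, so c = a/β₁ = 1.355/0.71 = 1.908 in.
From the linear strain diagram with ε_cu = 0.003: ε_t = 0.003 (d − c)/c = 0.003 × (19 − 1.908)/1.908 = 0.0269.
Since ε_t ≥ 0.005, the section is tension-controlled.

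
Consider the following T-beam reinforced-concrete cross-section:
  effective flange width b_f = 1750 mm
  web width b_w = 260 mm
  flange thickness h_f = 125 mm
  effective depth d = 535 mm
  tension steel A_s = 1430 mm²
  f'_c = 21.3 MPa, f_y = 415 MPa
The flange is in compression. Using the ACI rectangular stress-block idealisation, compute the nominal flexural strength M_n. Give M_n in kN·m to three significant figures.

Tension: T = A_s f_y = 1430 × 415 = 593450 N.
Try a within the flange: a = T/(0.85 f'_c b_f) = 593450/(0.85 × 21.3 × 1750) = 18.73 mm.
Since a = 18.73 ≤ h_f = 125 mm, the stress block lies entirely in the flange; analyse as a rectangular beam of width b_f.
M_n = T(d − a/2) = 593450 × (535 − 9.365) = 311.94 × 10⁶ N·mm.
M_n = 311.94 kN·m.

M_n ≈ 312 kN·m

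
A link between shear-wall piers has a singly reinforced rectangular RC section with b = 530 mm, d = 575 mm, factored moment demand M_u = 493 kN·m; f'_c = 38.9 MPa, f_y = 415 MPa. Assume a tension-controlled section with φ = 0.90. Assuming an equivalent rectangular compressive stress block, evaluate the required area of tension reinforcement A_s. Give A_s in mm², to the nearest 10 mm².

M_n = M_u/φ = 493/0.90 = 547.778 kN·m.
With M_n = 0.85 f'_c a b (d − a/2), solve the quadratic for a:
a = d − √(d² − 2M_n/(0.85 f'_c b)) = 575 − √(575² − 2 × 547.778×10⁶/(0.85 × 38.9 × 530)) = 57.21 mm.
A_s = 0.85 f'_c a b / f_y = 0.85 × 38.9 × 57.21 × 530 / 415 = 2415.8 mm².

A_s ≈ 2420 mm²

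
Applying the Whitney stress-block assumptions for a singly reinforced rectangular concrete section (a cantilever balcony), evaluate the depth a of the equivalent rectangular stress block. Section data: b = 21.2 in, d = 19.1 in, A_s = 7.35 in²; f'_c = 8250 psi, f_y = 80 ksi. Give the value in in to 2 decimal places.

a ≈ 3.96 in

T = A_s f_y = 7.35 × 80 = 588 kips.
a = T/(0.85 f'_c b) = 588/(0.85 × 8.25 × 21.2) = 3.96 in.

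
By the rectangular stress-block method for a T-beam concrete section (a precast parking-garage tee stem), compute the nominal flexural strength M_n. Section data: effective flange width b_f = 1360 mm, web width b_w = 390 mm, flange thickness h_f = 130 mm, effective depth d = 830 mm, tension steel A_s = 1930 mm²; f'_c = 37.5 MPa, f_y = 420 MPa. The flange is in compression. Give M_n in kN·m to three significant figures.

Tension: T = A_s f_y = 1930 × 420 = 810600 N.
Try a within the flange: a = T/(0.85 f'_c b_f) = 810600/(0.85 × 37.5 × 1360) = 18.70 mm.
Since a = 18.70 ≤ h_f = 130 mm, the stress block lies entirely in the flange; analyse as a rectangular beam of width b_f.
M_n = T(d − a/2) = 810600 × (830 − 9.35) = 665.22 × 10⁶ N·mm.
M_n = 665.22 kN·m.

M_n ≈ 665 kN·m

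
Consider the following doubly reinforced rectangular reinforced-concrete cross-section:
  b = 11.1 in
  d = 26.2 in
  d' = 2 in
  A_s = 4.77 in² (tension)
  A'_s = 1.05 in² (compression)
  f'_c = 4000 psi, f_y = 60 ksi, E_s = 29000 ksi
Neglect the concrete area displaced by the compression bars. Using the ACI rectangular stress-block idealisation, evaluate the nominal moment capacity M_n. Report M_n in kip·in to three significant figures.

M_n ≈ 6710 kip·in

Assume both steels yield.
a = (A_s − A'_s) f_y/(0.85 f'_c b) = (4.77 − 1.05) × 60/(0.85 × 4 × 11.1) = 5.914 in.
c = a/β₁ = 5.914/0.85 = 6.958 in; ε'_s = 0.003(c − d')/c = 0.0021 ≥ ε_y = 0.0021, so the compression steel yields.
M_n = (A_s − A'_s) f_y (d − a/2) + A'_s f_y (d − d') = 223.2 × (26.2 − 2.957) + 63 × (26.2 − 2) = 5187.8 + 1524.6 = 6712.4 kip·in.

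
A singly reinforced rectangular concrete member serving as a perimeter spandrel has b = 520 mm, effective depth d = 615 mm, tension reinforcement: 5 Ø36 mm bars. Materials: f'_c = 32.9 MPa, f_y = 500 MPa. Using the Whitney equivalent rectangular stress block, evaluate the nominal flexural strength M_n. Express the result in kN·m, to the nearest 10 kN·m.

M_n ≈ 1340 kN·m

A_s = 5 × 1018 = 5090 mm².
T = A_s f_y = 5090 × 500 = 2545000 N = 2545 kN.
From C = T: a = T/(0.85 f'_c b) = 2545000/(0.85 × 32.9 × 520) = 175.01 mm.
M_n = T(d − a/2) = 2545 kN × (615 − 87.505) mm = 1342.47 kN·m.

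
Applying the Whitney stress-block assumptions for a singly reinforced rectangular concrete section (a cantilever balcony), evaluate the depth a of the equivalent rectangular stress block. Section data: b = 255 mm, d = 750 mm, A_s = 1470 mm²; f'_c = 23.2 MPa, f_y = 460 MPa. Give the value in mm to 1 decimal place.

T = A_s f_y = 1470 × 460 = 676200 N = 676.2 kN.
Setting C = 0.85 f'_c a b equal to T: a = 676200/(0.85 × 23.2 × 255) = 134.5 mm.

a ≈ 134.5 mm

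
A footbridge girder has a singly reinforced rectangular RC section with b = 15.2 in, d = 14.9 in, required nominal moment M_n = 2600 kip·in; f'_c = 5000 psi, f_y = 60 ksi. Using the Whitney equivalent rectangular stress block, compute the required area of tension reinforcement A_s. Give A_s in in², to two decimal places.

From M_n = 0.85 f'_c a b (d − a/2):
a = d − √(d² − 2M_n/(0.85 f'_c b)) = 14.9 − √(14.9² − 2 × 2600/(0.85 × 5 × 15.2)) = 3.004 in.
A_s = 0.85 f'_c a b / f_y = 0.85 × 5 × 3.004 × 15.2 / 60 = 3.234 in².

A_s ≈ 3.23 in²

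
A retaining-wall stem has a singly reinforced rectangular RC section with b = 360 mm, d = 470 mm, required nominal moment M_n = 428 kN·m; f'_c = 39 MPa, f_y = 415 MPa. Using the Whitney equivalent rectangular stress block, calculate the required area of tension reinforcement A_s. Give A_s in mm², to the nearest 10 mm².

A_s ≈ 2410 mm²

With M_n = 0.85 f'_c a b (d − a/2), solve the quadratic for a:
a = d − √(d² − 2M_n/(0.85 f'_c b)) = 470 − √(470² − 2 × 428×10⁶/(0.85 × 39 × 360)) = 83.77 mm.
A_s = 0.85 f'_c a b / f_y = 0.85 × 39 × 83.77 × 360 / 415 = 2408.9 mm².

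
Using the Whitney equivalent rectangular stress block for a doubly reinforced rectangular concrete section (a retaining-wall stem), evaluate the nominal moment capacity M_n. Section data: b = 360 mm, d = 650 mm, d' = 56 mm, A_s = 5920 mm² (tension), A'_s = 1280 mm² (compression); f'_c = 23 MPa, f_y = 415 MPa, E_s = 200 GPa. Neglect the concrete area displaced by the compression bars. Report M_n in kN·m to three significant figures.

M_n ≈ 1300 kN·m

Assume both tension and compression steel yield.
Net tension couple steel: A_s − A'_s = 4640 mm².
a = (A_s − A'_s) f_y / (0.85 f'_c b) = 1925600/(0.85 × 23 × 360) = 273.60 mm.
c = a/β₁ = 273.60/0.85 = 321.88 mm; ε'_s = 0.003(c − d')/c = 0.0025 ≥ f_y/E_s = 0.0021, so compression steel does yield.
M_n = (A_s − A'_s) f_y (d − a/2) + A'_s f_y (d − d') = [1925600 × (650 − 136.8) + 531200 × (650 − 56)] × 10⁻⁶ = 988.22 + 315.53 = 1303.75 kN·m.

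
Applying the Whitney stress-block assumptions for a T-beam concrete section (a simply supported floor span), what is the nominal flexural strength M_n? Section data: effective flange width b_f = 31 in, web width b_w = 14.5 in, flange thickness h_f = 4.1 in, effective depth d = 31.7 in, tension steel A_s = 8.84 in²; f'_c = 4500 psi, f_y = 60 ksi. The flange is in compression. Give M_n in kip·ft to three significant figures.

Tension: T = A_s f_y = 8.84 × 60 = 530.4 kips.
Try a within the flange: a = T/(0.85 f'_c b_f) = 530.4/(0.85 × 4.5 × 31) = 4.473 in.
a = 4.473 > h_f = 4.1 in: the block extends into the web. Split into flange-overhang and web parts.
C_f = 0.85 f'_c (b_f − b_w) h_f = 0.85 × 4.5 × (31 − 14.5) × 4.1 = 258.8 kips.
Remaining web compression depth: a_w = (T − C_f)/(0.85 f'_c b_w) = (530.4 − 258.8)/(0.85 × 4.5 × 14.5) = 4.897 in.
M_n = C_f(d − h_f/2) + (T − C_f)(d − a_w/2) = 258.8 × (31.7 − 2.05) + 271.6 × (31.7 − 2.4485) = 7673.4 + 7944.7 = 15618.1 kip·in.
M_n = 15618.1/12 = 1301.51 kip·ft.

M_n ≈ 1300 kip·ft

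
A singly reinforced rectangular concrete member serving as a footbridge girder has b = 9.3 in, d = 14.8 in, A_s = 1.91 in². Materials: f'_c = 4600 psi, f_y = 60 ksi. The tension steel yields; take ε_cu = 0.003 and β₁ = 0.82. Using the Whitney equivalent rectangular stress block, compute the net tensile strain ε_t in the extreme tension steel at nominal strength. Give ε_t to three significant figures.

a = A_s f_y/(0.85 f'_c b) = 3.152 in.
β₁ = 0.82, so c = a/β₁ = 3.152/0.82 = 3.844 in.
From the linear strain diagram with ε_cu = 0.003: ε_t = 0.003 (d − c)/c = 0.003 × (14.8 − 3.844)/3.844 = 0.00855.
Since ε_t ≥ 0.005, the section is tension-controlled.

ε_t ≈ 0.00855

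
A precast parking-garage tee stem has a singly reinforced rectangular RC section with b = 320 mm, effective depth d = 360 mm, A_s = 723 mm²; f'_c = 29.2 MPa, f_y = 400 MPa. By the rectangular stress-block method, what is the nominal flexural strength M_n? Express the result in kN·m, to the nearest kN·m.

M_n ≈ 99 kN·m

T = A_s f_y = 723 × 400 = 289200 N = 289.2 kN.
From C = T: a = T/(0.85 f'_c b) = 289200/(0.85 × 29.2 × 320) = 36.41 mm.
M_n = T(d − a/2) = 289.2 kN × (360 − 18.205) mm = 98.85 kN·m.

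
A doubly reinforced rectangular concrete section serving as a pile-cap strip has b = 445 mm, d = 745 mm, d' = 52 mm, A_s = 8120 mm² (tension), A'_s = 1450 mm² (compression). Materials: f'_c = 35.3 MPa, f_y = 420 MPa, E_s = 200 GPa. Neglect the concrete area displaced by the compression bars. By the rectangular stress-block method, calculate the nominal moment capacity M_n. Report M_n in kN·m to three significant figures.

M_n ≈ 2220 kN·m

Assume both tension and compression steel yield.
Net tension couple steel: A_s − A'_s = 6670 mm².
a = (A_s − A'_s) f_y / (0.85 f'_c b) = 2801400/(0.85 × 35.3 × 445) = 209.81 mm.
c = a/β₁ = 209.81/0.798 = 262.92 mm; ε'_s = 0.003(c − d')/c = 0.0024 ≥ f_y/E_s = 0.0021, so compression steel does yield.
M_n = (A_s − A'_s) f_y (d − a/2) + A'_s f_y (d − d') = [2801400 × (745 − 104.905) + 609000 × (745 − 52)] × 10⁻⁶ = 1793.16 + 422.04 = 2215.20 kN·m.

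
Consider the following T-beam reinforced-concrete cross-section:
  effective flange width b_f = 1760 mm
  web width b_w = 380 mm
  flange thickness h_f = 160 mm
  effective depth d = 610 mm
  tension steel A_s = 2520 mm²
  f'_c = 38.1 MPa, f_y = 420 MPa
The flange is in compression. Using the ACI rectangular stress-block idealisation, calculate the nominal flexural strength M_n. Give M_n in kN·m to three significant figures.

Tension: T = A_s f_y = 2520 × 420 = 1058400 N.
Try a within the flange: a = T/(0.85 f'_c b_f) = 1058400/(0.85 × 38.1 × 1760) = 18.57 mm.
Since a = 18.57 ≤ h_f = 160 mm, the stress block lies entirely in the flange; analyse as a rectangular beam of width b_f.
M_n = T(d − a/2) = 1058400 × (610 − 9.285) = 635.80 × 10⁶ N·mm.
M_n = 635.80 kN·m.

M_n ≈ 636 kN·m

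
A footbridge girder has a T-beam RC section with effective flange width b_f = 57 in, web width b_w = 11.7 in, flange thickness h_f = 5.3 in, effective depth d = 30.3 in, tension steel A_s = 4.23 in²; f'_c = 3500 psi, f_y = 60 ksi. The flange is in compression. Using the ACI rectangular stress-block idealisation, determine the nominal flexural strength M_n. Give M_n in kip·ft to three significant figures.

M_n ≈ 625 kip·ft

Tension: T = A_s f_y = 4.23 × 60 = 253.8 kips.
Try a within the flange: a = T/(0.85 f'_c b_f) = 253.8/(0.85 × 3.5 × 57) = 1.497 in.
Since a = 1.497 ≤ h_f = 5.3 in, the stress block lies entirely in the flange; analyse as a rectangular beam of width b_f.
M_n = T(d − a/2) = 253.8 × (30.3 − 0.7485) = 7500.2 kip·in.
M_n = 7500.2/12 = 625.02 kip·ft.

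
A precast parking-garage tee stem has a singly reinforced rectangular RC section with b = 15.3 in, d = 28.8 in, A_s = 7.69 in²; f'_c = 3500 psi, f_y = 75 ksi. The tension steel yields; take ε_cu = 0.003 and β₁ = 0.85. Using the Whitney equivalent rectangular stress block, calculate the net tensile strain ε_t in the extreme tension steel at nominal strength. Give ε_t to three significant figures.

ε_t ≈ 0.00280

a = A_s f_y/(0.85 f'_c b) = 12.671 in.
β₁ = 0.85, so c = a/β₁ = 12.671/0.85 = 14.907 in.
From the linear strain diagram with ε_cu = 0.003: ε_t = 0.003 (d − c)/c = 0.003 × (28.8 − 14.907)/14.907 = 0.00280.
ε_t < 0.004 — the section is over-reinforced for flexure under ACI limits.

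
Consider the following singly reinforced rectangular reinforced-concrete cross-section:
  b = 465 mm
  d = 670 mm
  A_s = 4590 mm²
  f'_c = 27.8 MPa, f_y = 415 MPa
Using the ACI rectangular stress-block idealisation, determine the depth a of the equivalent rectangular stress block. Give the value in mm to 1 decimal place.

T = A_s f_y = 4590 × 415 = 1904850 N = 1904.85 kN.
Setting C = 0.85 f'_c a b equal to T: a = 1904850/(0.85 × 27.8 × 465) = 173.4 mm.

a ≈ 173.4 mm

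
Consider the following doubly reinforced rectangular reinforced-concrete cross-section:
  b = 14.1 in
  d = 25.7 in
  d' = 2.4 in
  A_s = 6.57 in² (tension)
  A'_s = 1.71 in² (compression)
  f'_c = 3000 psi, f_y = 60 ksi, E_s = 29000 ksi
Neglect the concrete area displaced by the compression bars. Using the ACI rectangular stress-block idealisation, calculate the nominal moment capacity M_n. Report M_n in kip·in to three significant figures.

Assume both steels yield.
a = (A_s − A'_s) f_y/(0.85 f'_c b) = (6.57 − 1.71) × 60/(0.85 × 3 × 14.1) = 8.110 in.
c = a/β₁ = 8.110/0.85 = 9.541 in; ε'_s = 0.003(c − d')/c = 0.0022 ≥ ε_y = 0.0021, so the compression steel yields.
M_n = (A_s − A'_s) f_y (d − a/2) + A'_s f_y (d − d') = 291.6 × (25.7 − 4.055) + 102.6 × (25.7 − 2.4) = 6311.7 + 2390.6 = 8702.3 kip·in.

M_n ≈ 8700 kip·in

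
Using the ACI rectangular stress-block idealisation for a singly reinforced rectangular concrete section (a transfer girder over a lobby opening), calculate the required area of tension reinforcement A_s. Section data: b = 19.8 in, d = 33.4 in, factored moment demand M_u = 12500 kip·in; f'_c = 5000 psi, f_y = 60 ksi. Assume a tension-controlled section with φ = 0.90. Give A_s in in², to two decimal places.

A_s ≈ 7.54 in²

M_n = M_u/φ = 12500/0.90 = 13888.9 kip·in.
From M_n = 0.85 f'_c a b (d − a/2):
a = d − √(d² − 2M_n/(0.85 f'_c b)) = 33.4 − √(33.4² − 2 × 13888.9/(0.85 × 5 × 19.8)) = 5.374 in.
A_s = 0.85 f'_c a b / f_y = 0.85 × 5 × 5.374 × 19.8 / 60 = 7.537 in².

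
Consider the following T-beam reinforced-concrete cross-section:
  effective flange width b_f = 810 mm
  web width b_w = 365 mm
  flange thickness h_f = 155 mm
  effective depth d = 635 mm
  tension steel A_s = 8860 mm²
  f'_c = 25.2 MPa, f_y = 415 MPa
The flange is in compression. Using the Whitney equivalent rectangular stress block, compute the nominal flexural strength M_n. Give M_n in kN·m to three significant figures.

Tension: T = A_s f_y = 8860 × 415 = 3676900 N.
Try a within the flange: a = T/(0.85 f'_c b_f) = 3676900/(0.85 × 25.2 × 810) = 211.92 mm.
a = 211.92 > h_f = 155 mm: the block extends into the web. Split into flange-overhang and web parts.
C_f = 0.85 f'_c (b_f − b_w) h_f = 0.85 × 25.2 × (810 − 365) × 155 = 1477445 N.
Remaining web compression depth: a_w = (T − C_f)/(0.85 f'_c b_w) = (3676900 − 1477445)/(0.85 × 25.2 × 365) = 281.32 mm.
M_n = C_f(d − h_f/2) + (T − C_f)(d − a_w/2) = 1477445 × (635 − 77.5) + 2199455 × (635 − 140.66) = 823.68 + 1087.28 = 1910.96 × 10⁶ N·mm.
M_n = 1910.96 kN·m.

M_n ≈ 1910 kN·m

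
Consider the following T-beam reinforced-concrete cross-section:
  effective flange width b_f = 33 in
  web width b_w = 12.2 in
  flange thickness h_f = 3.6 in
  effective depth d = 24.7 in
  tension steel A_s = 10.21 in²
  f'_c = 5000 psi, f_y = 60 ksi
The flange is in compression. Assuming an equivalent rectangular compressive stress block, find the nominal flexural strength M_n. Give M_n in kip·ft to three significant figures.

M_n ≈ 1140 kip·ft

Tension: T = A_s f_y = 10.21 × 60 = 612.6 kips.
Try a within the flange: a = T/(0.85 f'_c b_f) = 612.6/(0.85 × 5 × 33) = 4.368 in.
a = 4.368 > h_f = 3.6 in: the block extends into the web. Split into flange-overhang and web parts.
C_f = 0.85 f'_c (b_f − b_w) h_f = 0.85 × 5 × (33 − 12.2) × 3.6 = 318.2 kips.
Remaining web compression depth: a_w = (T − C_f)/(0.85 f'_c b_w) = (612.6 − 318.2)/(0.85 × 5 × 12.2) = 5.678 in.
M_n = C_f(d − h_f/2) + (T − C_f)(d − a_w/2) = 318.2 × (24.7 − 1.8) + 294.4 × (24.7 − 2.839) = 7286.8 + 6435.9 = 13722.7 kip·in.
M_n = 13722.7/12 = 1143.56 kip·ft.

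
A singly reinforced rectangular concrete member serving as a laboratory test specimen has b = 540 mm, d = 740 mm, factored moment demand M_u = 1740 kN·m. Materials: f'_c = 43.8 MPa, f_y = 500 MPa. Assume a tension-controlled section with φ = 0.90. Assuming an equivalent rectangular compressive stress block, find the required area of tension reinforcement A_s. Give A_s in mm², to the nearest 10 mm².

M_n = M_u/φ = 1740/0.90 = 1933.33 kN·m.
With M_n = 0.85 f'_c a b (d − a/2), solve the quadratic for a:
a = d − √(d² − 2M_n/(0.85 f'_c b)) = 740 − √(740² − 2 × 1933.33×10⁶/(0.85 × 43.8 × 540)) = 143.96 mm.
A_s = 0.85 f'_c a b / f_y = 0.85 × 43.8 × 143.96 × 540 / 500 = 5788.4 mm².

A_s ≈ 5790 mm²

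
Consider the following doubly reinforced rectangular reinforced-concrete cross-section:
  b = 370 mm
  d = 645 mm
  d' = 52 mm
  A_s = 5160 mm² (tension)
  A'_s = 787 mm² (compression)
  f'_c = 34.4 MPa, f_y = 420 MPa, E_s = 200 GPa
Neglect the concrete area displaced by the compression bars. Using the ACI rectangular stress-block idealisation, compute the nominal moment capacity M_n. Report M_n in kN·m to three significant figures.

M_n ≈ 1220 kN·m

Assume both tension and compression steel yield.
Net tension couple steel: A_s − A'_s = 4373 mm².
a = (A_s − A'_s) f_y / (0.85 f'_c b) = 1836660/(0.85 × 34.4 × 370) = 169.77 mm.
c = a/β₁ = 169.77/0.804 = 211.16 mm; ε'_s = 0.003(c − d')/c = 0.0023 ≥ f_y/E_s = 0.0021, so compression steel does yield.
M_n = (A_s − A'_s) f_y (d − a/2) + A'_s f_y (d − d') = [1836660 × (645 − 84.885) + 330540 × (645 − 52)] × 10⁻⁶ = 1028.74 + 196.01 = 1224.75 kN·m.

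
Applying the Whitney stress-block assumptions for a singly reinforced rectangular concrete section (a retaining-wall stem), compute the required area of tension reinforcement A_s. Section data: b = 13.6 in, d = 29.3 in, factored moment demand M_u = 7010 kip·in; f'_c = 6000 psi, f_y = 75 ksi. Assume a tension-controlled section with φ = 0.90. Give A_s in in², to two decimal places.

A_s ≈ 3.81 in²

M_n = M_u/φ = 7010/0.90 = 7788.89 kip·in.
From M_n = 0.85 f'_c a b (d − a/2):
a = d − √(d² − 2M_n/(0.85 f'_c b)) = 29.3 − √(29.3² − 2 × 7788.89/(0.85 × 6 × 13.6)) = 4.123 in.
A_s = 0.85 f'_c a b / f_y = 0.85 × 6 × 4.123 × 13.6 / 75 = 3.813 in².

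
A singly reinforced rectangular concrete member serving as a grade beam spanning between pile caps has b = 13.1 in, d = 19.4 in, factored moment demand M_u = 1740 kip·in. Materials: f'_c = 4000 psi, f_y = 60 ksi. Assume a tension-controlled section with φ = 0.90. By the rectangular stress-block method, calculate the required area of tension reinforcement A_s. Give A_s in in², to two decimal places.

M_n = M_u/φ = 1740/0.90 = 1933.33 kip·in.
From M_n = 0.85 f'_c a b (d − a/2):
a = d − √(d² − 2M_n/(0.85 f'_c b)) = 19.4 − √(19.4² − 2 × 1933.33/(0.85 × 4 × 13.1)) = 2.384 in.
A_s = 0.85 f'_c a b / f_y = 0.85 × 4 × 2.384 × 13.1 / 60 = 1.770 in².

A_s ≈ 1.77 in²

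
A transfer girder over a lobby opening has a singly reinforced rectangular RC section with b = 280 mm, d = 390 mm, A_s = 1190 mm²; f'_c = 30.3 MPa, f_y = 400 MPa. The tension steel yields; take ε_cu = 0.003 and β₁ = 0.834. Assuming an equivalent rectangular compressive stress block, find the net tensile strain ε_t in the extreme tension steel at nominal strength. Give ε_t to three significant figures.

a = A_s f_y/(0.85 f'_c b) = 66.01 mm.
β₁ = 0.834, so c = a/β₁ = 66.01/0.834 = 79.15 mm.
From the linear strain diagram with ε_cu = 0.003: ε_t = 0.003 (d − c)/c = 0.003 × (390 − 79.15)/79.15 = 0.0118.
Since ε_t ≥ 0.005, the section is tension-controlled.

ε_t ≈ 0.0118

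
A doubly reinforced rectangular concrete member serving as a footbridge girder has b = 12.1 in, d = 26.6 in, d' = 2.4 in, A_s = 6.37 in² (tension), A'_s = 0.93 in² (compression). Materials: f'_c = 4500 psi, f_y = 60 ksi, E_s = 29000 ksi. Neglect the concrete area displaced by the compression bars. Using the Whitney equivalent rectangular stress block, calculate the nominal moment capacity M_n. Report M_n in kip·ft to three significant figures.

M_n ≈ 740 kip·ft

Assume both steels yield.
a = (A_s − A'_s) f_y/(0.85 f'_c b) = (6.37 − 0.93) × 60/(0.85 × 4.5 × 12.1) = 7.052 in.
c = a/β₁ = 7.052/0.825 = 8.548 in; ε'_s = 0.003(c − d')/c = 0.0022 ≥ ε_y = 0.0021, so the compression steel yields.
M_n = (A_s − A'_s) f_y (d − a/2) + A'_s f_y (d − d') = 326.4 × (26.6 − 3.526) + 55.8 × (26.6 − 2.4) = 7531.4 + 1350.4 = 8881.8 kip·in = 8881.8/12 = 740.15 kip·ft.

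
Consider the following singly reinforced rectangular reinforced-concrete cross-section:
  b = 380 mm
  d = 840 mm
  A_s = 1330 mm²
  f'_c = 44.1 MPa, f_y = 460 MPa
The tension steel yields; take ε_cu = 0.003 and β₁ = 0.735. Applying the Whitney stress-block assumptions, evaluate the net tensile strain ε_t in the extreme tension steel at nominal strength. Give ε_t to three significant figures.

a = A_s f_y/(0.85 f'_c b) = 42.95 mm.
β₁ = 0.735, so c = a/β₁ = 42.95/0.735 = 58.44 mm.
From the linear strain diagram with ε_cu = 0.003: ε_t = 0.003 (d − c)/c = 0.003 × (840 − 58.44)/58.44 = 0.0401.
Since ε_t ≥ 0.005, the section is tension-controlled.

ε_t ≈ 0.0401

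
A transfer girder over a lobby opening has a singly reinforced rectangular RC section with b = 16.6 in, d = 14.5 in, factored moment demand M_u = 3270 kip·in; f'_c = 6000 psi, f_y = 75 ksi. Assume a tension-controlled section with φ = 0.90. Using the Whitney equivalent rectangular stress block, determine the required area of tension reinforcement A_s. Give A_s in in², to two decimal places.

A_s ≈ 3.78 in²

M_n = M_u/φ = 3270/0.90 = 3633.33 kip·in.
From M_n = 0.85 f'_c a b (d − a/2):
a = d − √(d² − 2M_n/(0.85 f'_c b)) = 14.5 − √(14.5² − 2 × 3633.33/(0.85 × 6 × 16.6)) = 3.346 in.
A_s = 0.85 f'_c a b / f_y = 0.85 × 6 × 3.346 × 16.6 / 75 = 3.777 in².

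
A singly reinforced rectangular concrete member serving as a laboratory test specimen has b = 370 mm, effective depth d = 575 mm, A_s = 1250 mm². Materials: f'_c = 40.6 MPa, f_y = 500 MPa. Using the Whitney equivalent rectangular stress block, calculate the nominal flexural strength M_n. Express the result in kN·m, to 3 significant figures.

M_n ≈ 344 kN·m

T = A_s f_y = 1250 × 500 = 625000 N = 625 kN.
From C = T: a = T/(0.85 f'_c b) = 625000/(0.85 × 40.6 × 370) = 48.95 mm.
M_n = T(d − a/2) = 625 kN × (575 − 24.475) mm = 344.08 kN·m.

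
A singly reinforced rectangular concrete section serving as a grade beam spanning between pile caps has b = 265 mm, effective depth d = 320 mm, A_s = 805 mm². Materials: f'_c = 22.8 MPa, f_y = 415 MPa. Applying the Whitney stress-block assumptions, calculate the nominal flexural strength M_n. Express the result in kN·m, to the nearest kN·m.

M_n ≈ 96 kN·m

T = A_s f_y = 805 × 415 = 334075 N = 334.075 kN.
From C = T: a = T/(0.85 f'_c b) = 334075/(0.85 × 22.8 × 265) = 65.05 mm.
M_n = T(d − a/2) = 334.075 kN × (320 − 32.525) mm = 96.04 kN·m.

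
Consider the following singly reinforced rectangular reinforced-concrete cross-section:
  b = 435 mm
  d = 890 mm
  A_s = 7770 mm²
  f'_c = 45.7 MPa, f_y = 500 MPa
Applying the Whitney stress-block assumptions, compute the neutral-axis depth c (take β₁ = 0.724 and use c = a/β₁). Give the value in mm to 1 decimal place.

c ≈ 317.6 mm

T = A_s f_y = 7770 × 500 = 3885000 N = 3885 kN.
Setting C = 0.85 f'_c a b equal to T: a = 3885000/(0.85 × 45.7 × 435) = 229.915 mm.
With β₁ = 0.724, c = a/β₁ = 229.915/0.724 = 317.6 mm.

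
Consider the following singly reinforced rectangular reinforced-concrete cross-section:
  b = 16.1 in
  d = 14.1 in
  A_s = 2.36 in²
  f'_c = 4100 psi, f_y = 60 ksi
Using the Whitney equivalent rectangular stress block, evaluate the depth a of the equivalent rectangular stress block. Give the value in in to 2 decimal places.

T = A_s f_y = 2.36 × 60 = 141.6 kips.
a = T/(0.85 f'_c b) = 141.6/(0.85 × 4.1 × 16.1) = 2.52 in.

a ≈ 2.52 in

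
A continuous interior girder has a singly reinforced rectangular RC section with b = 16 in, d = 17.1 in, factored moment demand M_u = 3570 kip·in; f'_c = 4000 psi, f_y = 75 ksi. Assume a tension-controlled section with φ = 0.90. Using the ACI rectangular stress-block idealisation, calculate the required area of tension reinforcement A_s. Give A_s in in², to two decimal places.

M_n = M_u/φ = 3570/0.90 = 3966.67 kip·in.
From M_n = 0.85 f'_c a b (d − a/2):
a = d − √(d² − 2M_n/(0.85 f'_c b)) = 17.1 − √(17.1² − 2 × 3966.67/(0.85 × 4 × 16)) = 4.993 in.
A_s = 0.85 f'_c a b / f_y = 0.85 × 4 × 4.993 × 16 / 75 = 3.622 in².

A_s ≈ 3.62 in²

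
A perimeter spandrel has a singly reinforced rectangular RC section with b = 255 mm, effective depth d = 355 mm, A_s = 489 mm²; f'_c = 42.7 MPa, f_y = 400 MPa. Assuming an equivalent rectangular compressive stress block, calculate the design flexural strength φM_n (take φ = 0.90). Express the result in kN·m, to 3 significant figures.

φM_n ≈ 60.6 kN·m

T = A_s f_y = 489 × 400 = 195600 N = 195.6 kN.
From C = T: a = T/(0.85 f'_c b) = 195600/(0.85 × 42.7 × 255) = 21.13 mm.
M_n = T(d − a/2) = 195.6 kN × (355 − 10.565) mm = 67.37 kN·m.
φM_n = 0.90 × 67.37 = 60.63 kN·m.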